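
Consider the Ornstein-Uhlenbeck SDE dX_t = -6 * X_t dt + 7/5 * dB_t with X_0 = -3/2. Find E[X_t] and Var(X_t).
E[X_t] = -3*exp(-6*t)/2; Var(X_t) = 49/300 - 49*exp(-12*t)/300

The OU SDE dX = -theta X dt + sigma dB admits the integrating factor exp(theta t): d(exp(theta t) X_t) = sigma exp(theta t) dB_t. Integrating from 0 to t:
  X_t = x_0 * exp(-theta t) + sigma * int_0^t exp(-theta (t-s)) dB_s.
The Itô integral has mean 0 and (by the Itô isometry) variance sigma^2 * int_0^t exp(-2 theta (t - s)) ds = sigma^2 * (1 - exp(-2 theta t)) / (2 theta).
With theta = 6, sigma = 7/5, x_0 = -3/2:
  E[X_t] = -3/2 * exp(-6 t) = -3*exp(-6*t)/2
  Var(X_t) = (7/5)^2 * (1 - exp(-2*6 t)) / (2 * 6) = 49/300 - 49*exp(-12*t)/300.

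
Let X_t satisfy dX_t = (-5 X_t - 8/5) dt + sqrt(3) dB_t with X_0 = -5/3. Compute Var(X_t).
Var(X_t) = 3/10 - 3*exp(-10*t)/10

The variance V(t) = Var(X_t) satisfies V'(t) = 2 a V(t) + c^2 with V(0) = 0 (drift coefficient is linear in X, diffusion is constant). With a = -5, c = sqrt(3), the solution is
  V(t) = (c^2 / (2 a)) * (exp(2 a t) - 1)
       = (sqrt(3)^2 / (2*(-5))) * (exp((-10) t) - 1)
       = 3/10 - 3*exp(-10*t)/10.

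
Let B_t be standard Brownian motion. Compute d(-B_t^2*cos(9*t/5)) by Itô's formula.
d(-B_t^2*cos(9*t/5)) = (9*B_t^2*sin(9*t/5)/5 - cos(9*t/5)) dt + (-2*B_t*cos(9*t/5)) dB_t

Itô's formula for f(t, x): d f(t, B_t) = (f_t + (1/2) f_xx) dt + f_x dB_t. Compute partials of f(t, x) = -x^2*cos(9*t/5):
  f_t(t,x)  = 9*x^2*sin(9*t/5)/5
  f_x(t,x)  = -2*x*cos(9*t/5)
  f_xx(t,x) = -2*cos(9*t/5)
Assemble drift = f_t + (1/2) f_xx = 9*x^2*sin(9*t/5)/5 - cos(9*t/5) and diffusion = f_x = -2*x*cos(9*t/5). Substituting x = B_t:
  d(-B_t^2*cos(9*t/5)) = (9*B_t^2*sin(9*t/5)/5 - cos(9*t/5)) dt + (-2*B_t*cos(9*t/5)) dB_t.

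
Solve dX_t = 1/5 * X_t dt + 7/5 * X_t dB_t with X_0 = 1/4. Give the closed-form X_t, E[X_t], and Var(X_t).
X_t = 1/4 * exp((-39/50) t + (7/5) B_t); E[X_t] = exp(t/5)/4; Var(X_t) = (exp(49*t/25) - 1)*exp(2*t/5)/16

For GBM dX = mu X dt + sigma X dB with X_0 = x_0, apply Itô to Y = log X: dY = (mu - sigma^2/2) dt + sigma dB, so Y_t = log(x_0) + (mu - sigma^2/2) t + sigma B_t and hence X_t = x_0 * exp((mu - sigma^2/2) t + sigma B_t).
With mu = 1/5, sigma = 7/5, x_0 = 1/4, this gives:
  X_t = 1/4 * exp((-39/50) * t + (7/5) * B_t).
Since sigma*B_t ~ Normal(0, sigma^2 t), E[exp(sigma*B_t)] = exp(sigma^2 t / 2); so E[X_t] = x_0 * exp((mu - sigma^2/2) t) * exp(sigma^2 t / 2) = x_0 * exp(mu t) = exp(t/5)/4.
Var(X_t) = E[X_t^2] - (E[X_t])^2 = x_0^2 * exp(2 mu t) * (exp(sigma^2 t) - 1) = (exp(49*t/25) - 1)*exp(2*t/5)/16.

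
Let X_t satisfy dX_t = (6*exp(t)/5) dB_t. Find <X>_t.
<X>_t = 18*exp(2*t)/25 - 18/25

For an Itô process dX_t = a(t) dt + b(t) dB_t, the quadratic variation is <X>_t = int_0^t b(s)^2 ds (the drift term does not contribute). Here b(s) = 6*exp(s)/5, so
  b(s)^2 = 36*exp(2*s)/25.
Integrating from 0 to t:
  <X>_t = int_0^t (36*exp(2*s)/25) ds = 18*exp(2*t)/25 - 18/25.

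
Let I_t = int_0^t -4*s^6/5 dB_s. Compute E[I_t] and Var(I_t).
E[I_t] = 0; Var(I_t) = 16*t^13/325

The Itô integral of a deterministic integrand f(s) has mean 0 because each increment f(s) * (B_{s+ds} - B_s) has mean 0. By the Itô isometry:
  Var( int_0^t f(s) dB_s ) = E[ (int_0^t f(s) dB_s)^2 ] = int_0^t f(s)^2 ds.
Here f(s) = -4*s^6/5, so f(s)^2 = 16*s^12/25. Integrate:
  int_0^t (16*s^12/25) ds = 16*t^13/325.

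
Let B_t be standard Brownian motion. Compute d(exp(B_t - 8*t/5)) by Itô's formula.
d(exp(B_t - 8*t/5)) = (-11*exp(B_t - 8*t/5)/10) dt + (exp(B_t - 8*t/5)) dB_t

Itô's formula for f(t, x): d f(t, B_t) = (f_t + (1/2) f_xx) dt + f_x dB_t. Compute partials of f(t, x) = exp(-8*t/5 + x):
  f_t(t,x)  = -8*exp(-8*t/5 + x)/5
  f_x(t,x)  = exp(-8*t/5 + x)
  f_xx(t,x) = exp(-8*t/5 + x)
Assemble drift = f_t + (1/2) f_xx = -11*exp(-8*t/5 + x)/10 and diffusion = f_x = exp(-8*t/5 + x). Substituting x = B_t:
  d(exp(B_t - 8*t/5)) = (-11*exp(B_t - 8*t/5)/10) dt + (exp(B_t - 8*t/5)) dB_t.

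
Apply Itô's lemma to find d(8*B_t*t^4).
d(8*B_t*t^4) = (32*B_t*t^3) dt + (8*t^4) dB_t

Itô's formula for f(t, x): d f(t, B_t) = (f_t + (1/2) f_xx) dt + f_x dB_t. Compute partials of f(t, x) = 8*t^4*x:
  f_t(t,x)  = 32*t^3*x
  f_x(t,x)  = 8*t^4
  f_xx(t,x) = 0
Assemble drift = f_t + (1/2) f_xx = 32*t^3*x and diffusion = f_x = 8*t^4. Substituting x = B_t:
  d(8*B_t*t^4) = (32*B_t*t^3) dt + (8*t^4) dB_t.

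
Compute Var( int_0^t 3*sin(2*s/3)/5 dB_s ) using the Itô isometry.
Var = 9*t/50 - 27*sin(4*t/3)/200

The Itô integral of a deterministic integrand f(s) has mean 0 because each increment f(s) * (B_{s+ds} - B_s) has mean 0. By the Itô isometry:
  Var( int_0^t f(s) dB_s ) = E[ (int_0^t f(s) dB_s)^2 ] = int_0^t f(s)^2 ds.
Here f(s) = 3*sin(2*s/3)/5, so f(s)^2 = 9*sin(2*s/3)^2/25. Integrate:
  int_0^t (9*sin(2*s/3)^2/25) ds = 9*t/50 - 27*sin(4*t/3)/200.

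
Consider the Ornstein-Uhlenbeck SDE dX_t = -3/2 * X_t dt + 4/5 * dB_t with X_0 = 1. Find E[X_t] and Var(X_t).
E[X_t] = exp(-3*t/2); Var(X_t) = 16/75 - 16*exp(-3*t)/75

The OU SDE dX = -theta X dt + sigma dB admits the integrating factor exp(theta t): d(exp(theta t) X_t) = sigma exp(theta t) dB_t. Integrating from 0 to t:
  X_t = x_0 * exp(-theta t) + sigma * int_0^t exp(-theta (t-s)) dB_s.
The Itô integral has mean 0 and (by the Itô isometry) variance sigma^2 * int_0^t exp(-2 theta (t - s)) ds = sigma^2 * (1 - exp(-2 theta t)) / (2 theta).
With theta = 3/2, sigma = 4/5, x_0 = 1:
  E[X_t] = 1 * exp(-3/2 t) = exp(-3*t/2)
  Var(X_t) = (4/5)^2 * (1 - exp(-2*3/2 t)) / (2 * 3/2) = 16/75 - 16*exp(-3*t)/75.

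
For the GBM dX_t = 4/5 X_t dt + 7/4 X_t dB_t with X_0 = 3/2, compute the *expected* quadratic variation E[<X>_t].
E[<X>_t] = 2205*exp(373*t/80)/1492 - 2205/1492

<X>_t = int_0^t ((7/4) * X_s)^2 ds. Taking expectation inside the integral: E[<X>_t] = (7/4)^2 * int_0^t E[X_s^2] ds. For GBM, E[X_s^2] = x_0^2 * exp((2 mu + sigma^2) s). Integrating:
  E[<X>_t] = (7/4)^2 * (3/2)^2 * (exp((2*(4/5) + (7/4)^2) t) - 1) / (2*(4/5) + (7/4)^2)
           = (7/4)^2 * (3/2)^2 * (exp((373/80) t) - 1) / (373/80) = 2205*exp(373*t/80)/1492 - 2205/1492.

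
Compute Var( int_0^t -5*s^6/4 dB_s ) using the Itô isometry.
Var = 25*t^13/208

The Itô integral of a deterministic integrand f(s) has mean 0 because each increment f(s) * (B_{s+ds} - B_s) has mean 0. By the Itô isometry:
  Var( int_0^t f(s) dB_s ) = E[ (int_0^t f(s) dB_s)^2 ] = int_0^t f(s)^2 ds.
Here f(s) = -5*s^6/4, so f(s)^2 = 25*s^12/16. Integrate:
  int_0^t (25*s^12/16) ds = 25*t^13/208.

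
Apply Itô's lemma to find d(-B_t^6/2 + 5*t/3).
d(-B_t^6/2 + 5*t/3) = (5/3 - 15*B_t^4/2) dt + (-3*B_t^5) dB_t

Itô's formula for f(t, x): d f(t, B_t) = (f_t + (1/2) f_xx) dt + f_x dB_t. Compute partials of f(t, x) = 5*t/3 - x^6/2:
  f_t(t,x)  = 5/3
  f_x(t,x)  = -3*x^5
  f_xx(t,x) = -15*x^4
Assemble drift = f_t + (1/2) f_xx = 5/3 - 15*x^4/2 and diffusion = f_x = -3*x^5. Substituting x = B_t:
  d(-B_t^6/2 + 5*t/3) = (5/3 - 15*B_t^4/2) dt + (-3*B_t^5) dB_t.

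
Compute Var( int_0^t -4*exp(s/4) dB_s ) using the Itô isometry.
Var = 32*exp(t/2) - 32

The Itô integral of a deterministic integrand f(s) has mean 0 because each increment f(s) * (B_{s+ds} - B_s) has mean 0. By the Itô isometry:
  Var( int_0^t f(s) dB_s ) = E[ (int_0^t f(s) dB_s)^2 ] = int_0^t f(s)^2 ds.
Here f(s) = -4*exp(s/4), so f(s)^2 = 16*exp(s/2). Integrate:
  int_0^t (16*exp(s/2)) ds = 32*exp(t/2) - 32.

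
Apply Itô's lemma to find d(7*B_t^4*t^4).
d(7*B_t^4*t^4) = (B_t^2*t^3*(28*B_t^2 + 42*t)) dt + (28*B_t^3*t^4) dB_t

Itô's formula for f(t, x): d f(t, B_t) = (f_t + (1/2) f_xx) dt + f_x dB_t. Compute partials of f(t, x) = 7*t^4*x^4:
  f_t(t,x)  = 28*t^3*x^4
  f_x(t,x)  = 28*t^4*x^3
  f_xx(t,x) = 84*t^4*x^2
Assemble drift = f_t + (1/2) f_xx = t^3*x^2*(42*t + 28*x^2) and diffusion = f_x = 28*t^4*x^3. Substituting x = B_t:
  d(7*B_t^4*t^4) = (B_t^2*t^3*(28*B_t^2 + 42*t)) dt + (28*B_t^3*t^4) dB_t.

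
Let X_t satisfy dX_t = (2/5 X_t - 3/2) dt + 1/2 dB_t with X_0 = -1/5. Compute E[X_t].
E[X_t] = 15/4 - 79*exp(2*t/5)/20

Taking expectations and using E[dB_t] = 0, the mean m(t) = E[X_t] satisfies the ODE m'(t) = a m(t) + b with m(0) = x_0. With a = 2/5, b = -3/2, x_0 = -1/5, the solution is
  m(t) = x_0 * exp(a t) + (b/a) * (exp(a t) - 1)
       = (-1/5) * exp((2/5) t) + ((-3/2)/(2/5)) * (exp((2/5) t) - 1)
       = 15/4 - 79*exp(2*t/5)/20.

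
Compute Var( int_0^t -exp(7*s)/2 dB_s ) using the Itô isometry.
Var = exp(14*t)/56 - 1/56

The Itô integral of a deterministic integrand f(s) has mean 0 because each increment f(s) * (B_{s+ds} - B_s) has mean 0. By the Itô isometry:
  Var( int_0^t f(s) dB_s ) = E[ (int_0^t f(s) dB_s)^2 ] = int_0^t f(s)^2 ds.
Here f(s) = -exp(7*s)/2, so f(s)^2 = exp(14*s)/4. Integrate:
  int_0^t (exp(14*s)/4) ds = exp(14*t)/56 - 1/56.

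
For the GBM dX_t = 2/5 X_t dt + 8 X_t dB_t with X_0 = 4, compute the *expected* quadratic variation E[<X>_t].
E[<X>_t] = 1280*exp(324*t/5)/81 - 1280/81

<X>_t = int_0^t (8 * X_s)^2 ds. Taking expectation inside the integral: E[<X>_t] = 8^2 * int_0^t E[X_s^2] ds. For GBM, E[X_s^2] = x_0^2 * exp((2 mu + sigma^2) s). Integrating:
  E[<X>_t] = 8^2 * 4^2 * (exp((2*(2/5) + 8^2) t) - 1) / (2*(2/5) + 8^2)
           = 8^2 * 4^2 * (exp((324/5) t) - 1) / (324/5) = 1280*exp(324*t/5)/81 - 1280/81.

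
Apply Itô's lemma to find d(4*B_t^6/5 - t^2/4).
d(4*B_t^6/5 - t^2/4) = (12*B_t^4 - t/2) dt + (24*B_t^5/5) dB_t

Itô's formula for f(t, x): d f(t, B_t) = (f_t + (1/2) f_xx) dt + f_x dB_t. Compute partials of f(t, x) = -t^2/4 + 4*x^6/5:
  f_t(t,x)  = -t/2
  f_x(t,x)  = 24*x^5/5
  f_xx(t,x) = 24*x^4
Assemble drift = f_t + (1/2) f_xx = -t/2 + 12*x^4 and diffusion = f_x = 24*x^5/5. Substituting x = B_t:
  d(4*B_t^6/5 - t^2/4) = (12*B_t^4 - t/2) dt + (24*B_t^5/5) dB_t.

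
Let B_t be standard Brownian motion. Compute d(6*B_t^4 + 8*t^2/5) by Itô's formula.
d(6*B_t^4 + 8*t^2/5) = (36*B_t^2 + 16*t/5) dt + (24*B_t^3) dB_t

Itô's formula for f(t, x): d f(t, B_t) = (f_t + (1/2) f_xx) dt + f_x dB_t. Compute partials of f(t, x) = 8*t^2/5 + 6*x^4:
  f_t(t,x)  = 16*t/5
  f_x(t,x)  = 24*x^3
  f_xx(t,x) = 72*x^2
Assemble drift = f_t + (1/2) f_xx = 16*t/5 + 36*x^2 and diffusion = f_x = 24*x^3. Substituting x = B_t:
  d(6*B_t^4 + 8*t^2/5) = (36*B_t^2 + 16*t/5) dt + (24*B_t^3) dB_t.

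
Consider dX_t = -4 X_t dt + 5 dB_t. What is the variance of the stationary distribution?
lim Var(X_t) = 25/8

The OU SDE dX = -theta X dt + sigma dB admits the integrating factor exp(theta t): d(exp(theta t) X_t) = sigma exp(theta t) dB_t. Integrating from 0 to t gives X_t = x_0 * exp(-theta t) + sigma * int_0^t exp(-theta (t-s)) dB_s for any initial x_0. The Itô integral has variance (by the Itô isometry) sigma^2 * int_0^t exp(-2 theta (t - s)) ds = sigma^2 * (1 - exp(-2 theta t)) / (2 theta), independent of x_0.
With theta = 4, sigma = 5:
  Var(X_t) = (5)^2 * (1 - exp(-2*4 t)) / (2 * 4) = 25/8 - 25*exp(-8*t)/8.
As t -> infinity, exp(-2*4 t) -> 0, so the stationary variance is sigma^2 / (2 theta) = 25/8.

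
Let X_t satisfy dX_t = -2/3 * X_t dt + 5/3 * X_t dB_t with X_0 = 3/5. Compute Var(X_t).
Var(X_t) = (9*exp(25*t/9) - 9)*exp(-4*t/3)/25

For GBM dX = mu X dt + sigma X dB with X_0 = x_0, apply Itô to Y = log X: dY = (mu - sigma^2/2) dt + sigma dB, so Y_t = log(x_0) + (mu - sigma^2/2) t + sigma B_t and hence X_t = x_0 * exp((mu - sigma^2/2) t + sigma B_t).
With mu = -2/3, sigma = 5/3, x_0 = 3/5, this gives:
  X_t = 3/5 * exp((-37/18) * t + (5/3) * B_t).
Since sigma*B_t ~ Normal(0, sigma^2 t), E[exp(sigma*B_t)] = exp(sigma^2 t / 2); so E[X_t] = x_0 * exp((mu - sigma^2/2) t) * exp(sigma^2 t / 2) = x_0 * exp(mu t) = 3*exp(-2*t/3)/5.
Var(X_t) = E[X_t^2] - (E[X_t])^2 = x_0^2 * exp(2 mu t) * (exp(sigma^2 t) - 1) = (9*exp(25*t/9) - 9)*exp(-4*t/3)/25.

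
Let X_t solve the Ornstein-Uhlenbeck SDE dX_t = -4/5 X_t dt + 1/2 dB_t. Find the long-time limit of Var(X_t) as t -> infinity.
lim Var(X_t) = 5/32

The OU SDE dX = -theta X dt + sigma dB admits the integrating factor exp(theta t): d(exp(theta t) X_t) = sigma exp(theta t) dB_t. Integrating from 0 to t gives X_t = x_0 * exp(-theta t) + sigma * int_0^t exp(-theta (t-s)) dB_s for any initial x_0. The Itô integral has variance (by the Itô isometry) sigma^2 * int_0^t exp(-2 theta (t - s)) ds = sigma^2 * (1 - exp(-2 theta t)) / (2 theta), independent of x_0.
With theta = 4/5, sigma = 1/2:
  Var(X_t) = (1/2)^2 * (1 - exp(-2*4/5 t)) / (2 * 4/5) = 5/32 - 5*exp(-8*t/5)/32.
As t -> infinity, exp(-2*4/5 t) -> 0, so the stationary variance is sigma^2 / (2 theta) = 5/32.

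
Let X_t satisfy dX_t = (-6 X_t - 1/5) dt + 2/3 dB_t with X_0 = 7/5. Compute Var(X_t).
Var(X_t) = 1/27 - exp(-12*t)/27

The variance V(t) = Var(X_t) satisfies V'(t) = 2 a V(t) + c^2 with V(0) = 0 (drift coefficient is linear in X, diffusion is constant). With a = -6, c = 2/3, the solution is
  V(t) = (c^2 / (2 a)) * (exp(2 a t) - 1)
       = ((2/3)^2 / (2*(-6))) * (exp((-12) t) - 1)
       = 1/27 - exp(-12*t)/27.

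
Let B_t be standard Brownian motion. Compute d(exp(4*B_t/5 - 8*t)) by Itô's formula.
d(exp(4*B_t/5 - 8*t)) = (-192*exp(4*B_t/5 - 8*t)/25) dt + (4*exp(4*B_t/5 - 8*t)/5) dB_t

Itô's formula for f(t, x): d f(t, B_t) = (f_t + (1/2) f_xx) dt + f_x dB_t. Compute partials of f(t, x) = exp(-8*t + 4*x/5):
  f_t(t,x)  = -8*exp(-8*t + 4*x/5)
  f_x(t,x)  = 4*exp(-8*t + 4*x/5)/5
  f_xx(t,x) = 16*exp(-8*t + 4*x/5)/25
Assemble drift = f_t + (1/2) f_xx = -192*exp(-8*t + 4*x/5)/25 and diffusion = f_x = 4*exp(-8*t + 4*x/5)/5. Substituting x = B_t:
  d(exp(4*B_t/5 - 8*t)) = (-192*exp(4*B_t/5 - 8*t)/25) dt + (4*exp(4*B_t/5 - 8*t)/5) dB_t.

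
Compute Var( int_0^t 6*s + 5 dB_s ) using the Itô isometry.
Var = t*(12*t^2 + 30*t + 25)

The Itô integral of a deterministic integrand f(s) has mean 0 because each increment f(s) * (B_{s+ds} - B_s) has mean 0. By the Itô isometry:
  Var( int_0^t f(s) dB_s ) = E[ (int_0^t f(s) dB_s)^2 ] = int_0^t f(s)^2 ds.
Here f(s) = 6*s + 5, so f(s)^2 = (6*s + 5)^2. Integrate:
  int_0^t ((6*s + 5)^2) ds = t*(12*t^2 + 30*t + 25).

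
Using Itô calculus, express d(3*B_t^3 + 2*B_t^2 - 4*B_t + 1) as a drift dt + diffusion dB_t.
d(3*B_t^3 + 2*B_t^2 - 4*B_t + 1) = (9*B_t + 2) dt + (9*B_t^2 + 4*B_t - 4) dB_t

Itô's formula for f(B_t) gives d f(B_t) = f'(B_t) dB_t + (1/2) f''(B_t) dt. Compute derivatives of f(x) = 3*x^3 + 2*x^2 - 4*x + 1:
  f'(x)  = 9*x^2 + 4*x - 4
  f''(x) = 18*x + 4
Substitute x = B_t and multiply the f'' term by 1/2:
  drift     = (1/2) * (18*x + 4) evaluated at B_t = 9*B_t + 2
  diffusion = (9*x^2 + 4*x - 4) evaluated at B_t = 9*B_t^2 + 4*B_t - 4
Therefore d(3*B_t^3 + 2*B_t^2 - 4*B_t + 1) = (9*B_t + 2) dt + (9*B_t^2 + 4*B_t - 4) dB_t.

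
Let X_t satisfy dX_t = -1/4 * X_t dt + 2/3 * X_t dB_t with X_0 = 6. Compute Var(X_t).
Var(X_t) = -36*exp(-t/2) + 36*exp(-t/18)

For GBM dX = mu X dt + sigma X dB with X_0 = x_0, apply Itô to Y = log X: dY = (mu - sigma^2/2) dt + sigma dB, so Y_t = log(x_0) + (mu - sigma^2/2) t + sigma B_t and hence X_t = x_0 * exp((mu - sigma^2/2) t + sigma B_t).
With mu = -1/4, sigma = 2/3, x_0 = 6, this gives:
  X_t = 6 * exp((-17/36) * t + (2/3) * B_t).
Since sigma*B_t ~ Normal(0, sigma^2 t), E[exp(sigma*B_t)] = exp(sigma^2 t / 2); so E[X_t] = x_0 * exp((mu - sigma^2/2) t) * exp(sigma^2 t / 2) = x_0 * exp(mu t) = 6*exp(-t/4).
Var(X_t) = E[X_t^2] - (E[X_t])^2 = x_0^2 * exp(2 mu t) * (exp(sigma^2 t) - 1) = -36*exp(-t/2) + 36*exp(-t/18).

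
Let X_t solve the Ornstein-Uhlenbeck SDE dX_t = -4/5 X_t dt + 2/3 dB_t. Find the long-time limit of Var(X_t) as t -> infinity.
lim Var(X_t) = 5/18

The OU SDE dX = -theta X dt + sigma dB admits the integrating factor exp(theta t): d(exp(theta t) X_t) = sigma exp(theta t) dB_t. Integrating from 0 to t gives X_t = x_0 * exp(-theta t) + sigma * int_0^t exp(-theta (t-s)) dB_s for any initial x_0. The Itô integral has variance (by the Itô isometry) sigma^2 * int_0^t exp(-2 theta (t - s)) ds = sigma^2 * (1 - exp(-2 theta t)) / (2 theta), independent of x_0.
With theta = 4/5, sigma = 2/3:
  Var(X_t) = (2/3)^2 * (1 - exp(-2*4/5 t)) / (2 * 4/5) = 5/18 - 5*exp(-8*t/5)/18.
As t -> infinity, exp(-2*4/5 t) -> 0, so the stationary variance is sigma^2 / (2 theta) = 5/18.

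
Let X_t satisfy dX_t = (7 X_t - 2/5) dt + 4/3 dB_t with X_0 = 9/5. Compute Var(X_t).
Var(X_t) = 8*exp(14*t)/63 - 8/63

The variance V(t) = Var(X_t) satisfies V'(t) = 2 a V(t) + c^2 with V(0) = 0 (drift coefficient is linear in X, diffusion is constant). With a = 7, c = 4/3, the solution is
  V(t) = (c^2 / (2 a)) * (exp(2 a t) - 1)
       = ((4/3)^2 / (2*7)) * (exp(14 t) - 1)
       = 8*exp(14*t)/63 - 8/63.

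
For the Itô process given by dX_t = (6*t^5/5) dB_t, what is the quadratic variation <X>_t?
<X>_t = 36*t^11/275

For an Itô process dX_t = a(t) dt + b(t) dB_t, the quadratic variation is <X>_t = int_0^t b(s)^2 ds (the drift term does not contribute). Here b(s) = 6*s^5/5, so
  b(s)^2 = 36*s^10/25.
Integrating from 0 to t:
  <X>_t = int_0^t (36*s^10/25) ds = 36*t^11/275.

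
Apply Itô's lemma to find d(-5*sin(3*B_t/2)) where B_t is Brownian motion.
d(-5*sin(3*B_t/2)) = (45*sin(3*B_t/2)/8) dt + (-15*cos(3*B_t/2)/2) dB_t

Itô's formula for f(B_t) gives d f(B_t) = f'(B_t) dB_t + (1/2) f''(B_t) dt. Compute derivatives of f(x) = -5*sin(3*x/2):
  f'(x)  = -15*cos(3*x/2)/2
  f''(x) = 45*sin(3*x/2)/4
Substitute x = B_t and multiply the f'' term by 1/2:
  drift     = (1/2) * (45*sin(3*x/2)/4) evaluated at B_t = 45*sin(3*B_t/2)/8
  diffusion = (-15*cos(3*x/2)/2) evaluated at B_t = -15*cos(3*B_t/2)/2
Therefore d(-5*sin(3*B_t/2)) = (45*sin(3*B_t/2)/8) dt + (-15*cos(3*B_t/2)/2) dB_t.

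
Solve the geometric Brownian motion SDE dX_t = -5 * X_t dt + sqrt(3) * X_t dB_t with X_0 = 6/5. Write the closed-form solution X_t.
X_t = 6/5 * exp((-13/2) * t + (sqrt(3)) * B_t)

For GBM dX = mu X dt + sigma X dB with X_0 = x_0, apply Itô to Y = log X: dY = (mu - sigma^2/2) dt + sigma dB, so Y_t = log(x_0) + (mu - sigma^2/2) t + sigma B_t and hence X_t = x_0 * exp((mu - sigma^2/2) t + sigma B_t).
With mu = -5, sigma = sqrt(3), x_0 = 6/5, this gives:
  X_t = 6/5 * exp((-13/2) * t + (sqrt(3)) * B_t).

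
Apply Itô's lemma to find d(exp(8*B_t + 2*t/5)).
d(exp(8*B_t + 2*t/5)) = (162*exp(8*B_t + 2*t/5)/5) dt + (8*exp(8*B_t + 2*t/5)) dB_t

Itô's formula for f(t, x): d f(t, B_t) = (f_t + (1/2) f_xx) dt + f_x dB_t. Compute partials of f(t, x) = exp(2*t/5 + 8*x):
  f_t(t,x)  = 2*exp(2*t/5 + 8*x)/5
  f_x(t,x)  = 8*exp(2*t/5 + 8*x)
  f_xx(t,x) = 64*exp(2*t/5 + 8*x)
Assemble drift = f_t + (1/2) f_xx = 162*exp(2*t/5 + 8*x)/5 and diffusion = f_x = 8*exp(2*t/5 + 8*x). Substituting x = B_t:
  d(exp(8*B_t + 2*t/5)) = (162*exp(8*B_t + 2*t/5)/5) dt + (8*exp(8*B_t + 2*t/5)) dB_t.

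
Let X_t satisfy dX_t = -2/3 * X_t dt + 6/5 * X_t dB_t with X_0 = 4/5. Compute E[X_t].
E[X_t] = 4*exp(-2*t/3)/5

For GBM dX = mu X dt + sigma X dB with X_0 = x_0, apply Itô to Y = log X: dY = (mu - sigma^2/2) dt + sigma dB, so Y_t = log(x_0) + (mu - sigma^2/2) t + sigma B_t and hence X_t = x_0 * exp((mu - sigma^2/2) t + sigma B_t).
With mu = -2/3, sigma = 6/5, x_0 = 4/5, this gives:
  X_t = 4/5 * exp((-104/75) * t + (6/5) * B_t).
Since sigma*B_t ~ Normal(0, sigma^2 t), E[exp(sigma*B_t)] = exp(sigma^2 t / 2); so E[X_t] = x_0 * exp((mu - sigma^2/2) t) * exp(sigma^2 t / 2) = x_0 * exp(mu t) = 4*exp(-2*t/3)/5.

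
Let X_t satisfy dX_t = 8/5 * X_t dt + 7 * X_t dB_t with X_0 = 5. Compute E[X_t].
E[X_t] = 5*exp(8*t/5)

For GBM dX = mu X dt + sigma X dB with X_0 = x_0, apply Itô to Y = log X: dY = (mu - sigma^2/2) dt + sigma dB, so Y_t = log(x_0) + (mu - sigma^2/2) t + sigma B_t and hence X_t = x_0 * exp((mu - sigma^2/2) t + sigma B_t).
With mu = 8/5, sigma = 7, x_0 = 5, this gives:
  X_t = 5 * exp((-229/10) * t + (7) * B_t).
Since sigma*B_t ~ Normal(0, sigma^2 t), E[exp(sigma*B_t)] = exp(sigma^2 t / 2); so E[X_t] = x_0 * exp((mu - sigma^2/2) t) * exp(sigma^2 t / 2) = x_0 * exp(mu t) = 5*exp(8*t/5).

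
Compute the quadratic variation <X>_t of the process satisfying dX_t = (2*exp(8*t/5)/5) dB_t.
<X>_t = exp(16*t/5)/20 - 1/20

For an Itô process dX_t = a(t) dt + b(t) dB_t, the quadratic variation is <X>_t = int_0^t b(s)^2 ds (the drift term does not contribute). Here b(s) = 2*exp(8*s/5)/5, so
  b(s)^2 = 4*exp(16*s/5)/25.
Integrating from 0 to t:
  <X>_t = int_0^t (4*exp(16*s/5)/25) ds = exp(16*t/5)/20 - 1/20.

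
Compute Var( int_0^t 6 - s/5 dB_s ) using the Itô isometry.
Var = t*(t^2 - 90*t + 2700)/75

The Itô integral of a deterministic integrand f(s) has mean 0 because each increment f(s) * (B_{s+ds} - B_s) has mean 0. By the Itô isometry:
  Var( int_0^t f(s) dB_s ) = E[ (int_0^t f(s) dB_s)^2 ] = int_0^t f(s)^2 ds.
Here f(s) = 6 - s/5, so f(s)^2 = (s - 30)^2/25. Integrate:
  int_0^t ((s - 30)^2/25) ds = t*(t^2 - 90*t + 2700)/75.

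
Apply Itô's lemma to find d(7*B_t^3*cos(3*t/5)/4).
d(7*B_t^3*cos(3*t/5)/4) = (21*B_t*(-B_t^2*sin(3*t/5) + 5*cos(3*t/5))/20) dt + (21*B_t^2*cos(3*t/5)/4) dB_t

Itô's formula for f(t, x): d f(t, B_t) = (f_t + (1/2) f_xx) dt + f_x dB_t. Compute partials of f(t, x) = 7*x^3*cos(3*t/5)/4:
  f_t(t,x)  = -21*x^3*sin(3*t/5)/20
  f_x(t,x)  = 21*x^2*cos(3*t/5)/4
  f_xx(t,x) = 21*x*cos(3*t/5)/2
Assemble drift = f_t + (1/2) f_xx = 21*x*(-x^2*sin(3*t/5) + 5*cos(3*t/5))/20 and diffusion = f_x = 21*x^2*cos(3*t/5)/4. Substituting x = B_t:
  d(7*B_t^3*cos(3*t/5)/4) = (21*B_t*(-B_t^2*sin(3*t/5) + 5*cos(3*t/5))/20) dt + (21*B_t^2*cos(3*t/5)/4) dB_t.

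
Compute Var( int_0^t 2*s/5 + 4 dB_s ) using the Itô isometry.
Var = 4*t*(t^2 + 30*t + 300)/75

The Itô integral of a deterministic integrand f(s) has mean 0 because each increment f(s) * (B_{s+ds} - B_s) has mean 0. By the Itô isometry:
  Var( int_0^t f(s) dB_s ) = E[ (int_0^t f(s) dB_s)^2 ] = int_0^t f(s)^2 ds.
Here f(s) = 2*s/5 + 4, so f(s)^2 = 4*(s + 10)^2/25. Integrate:
  int_0^t (4*(s + 10)^2/25) ds = 4*t*(t^2 + 30*t + 300)/75.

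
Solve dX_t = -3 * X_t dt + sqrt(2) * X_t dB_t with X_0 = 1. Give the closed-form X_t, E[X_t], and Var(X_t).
X_t = 1 * exp((-4) t + (sqrt(2)) B_t); E[X_t] = exp(-3*t); Var(X_t) = (exp(2*t) - 1)*exp(-6*t)

For GBM dX = mu X dt + sigma X dB with X_0 = x_0, apply Itô to Y = log X: dY = (mu - sigma^2/2) dt + sigma dB, so Y_t = log(x_0) + (mu - sigma^2/2) t + sigma B_t and hence X_t = x_0 * exp((mu - sigma^2/2) t + sigma B_t).
With mu = -3, sigma = sqrt(2), x_0 = 1, this gives:
  X_t = 1 * exp((-4) * t + (sqrt(2)) * B_t).
Since sigma*B_t ~ Normal(0, sigma^2 t), E[exp(sigma*B_t)] = exp(sigma^2 t / 2); so E[X_t] = x_0 * exp((mu - sigma^2/2) t) * exp(sigma^2 t / 2) = x_0 * exp(mu t) = exp(-3*t).
Var(X_t) = E[X_t^2] - (E[X_t])^2 = x_0^2 * exp(2 mu t) * (exp(sigma^2 t) - 1) = (exp(2*t) - 1)*exp(-6*t).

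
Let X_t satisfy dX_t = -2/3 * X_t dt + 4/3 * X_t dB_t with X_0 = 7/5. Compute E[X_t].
E[X_t] = 7*exp(-2*t/3)/5

For GBM dX = mu X dt + sigma X dB with X_0 = x_0, apply Itô to Y = log X: dY = (mu - sigma^2/2) dt + sigma dB, so Y_t = log(x_0) + (mu - sigma^2/2) t + sigma B_t and hence X_t = x_0 * exp((mu - sigma^2/2) t + sigma B_t).
With mu = -2/3, sigma = 4/3, x_0 = 7/5, this gives:
  X_t = 7/5 * exp((-14/9) * t + (4/3) * B_t).
Since sigma*B_t ~ Normal(0, sigma^2 t), E[exp(sigma*B_t)] = exp(sigma^2 t / 2); so E[X_t] = x_0 * exp((mu - sigma^2/2) t) * exp(sigma^2 t / 2) = x_0 * exp(mu t) = 7*exp(-2*t/3)/5.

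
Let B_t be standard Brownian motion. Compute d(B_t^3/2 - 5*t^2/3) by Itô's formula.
d(B_t^3/2 - 5*t^2/3) = (3*B_t/2 - 10*t/3) dt + (3*B_t^2/2) dB_t

Itô's formula for f(t, x): d f(t, B_t) = (f_t + (1/2) f_xx) dt + f_x dB_t. Compute partials of f(t, x) = -5*t^2/3 + x^3/2:
  f_t(t,x)  = -10*t/3
  f_x(t,x)  = 3*x^2/2
  f_xx(t,x) = 3*x
Assemble drift = f_t + (1/2) f_xx = -10*t/3 + 3*x/2 and diffusion = f_x = 3*x^2/2. Substituting x = B_t:
  d(B_t^3/2 - 5*t^2/3) = (3*B_t/2 - 10*t/3) dt + (3*B_t^2/2) dB_t.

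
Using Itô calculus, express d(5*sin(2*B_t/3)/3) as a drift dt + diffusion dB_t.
d(5*sin(2*B_t/3)/3) = (-10*sin(2*B_t/3)/27) dt + (10*cos(2*B_t/3)/9) dB_t

Itô's formula for f(B_t) gives d f(B_t) = f'(B_t) dB_t + (1/2) f''(B_t) dt. Compute derivatives of f(x) = 5*sin(2*x/3)/3:
  f'(x)  = 10*cos(2*x/3)/9
  f''(x) = -20*sin(2*x/3)/27
Substitute x = B_t and multiply the f'' term by 1/2:
  drift     = (1/2) * (-20*sin(2*x/3)/27) evaluated at B_t = -10*sin(2*B_t/3)/27
  diffusion = (10*cos(2*x/3)/9) evaluated at B_t = 10*cos(2*B_t/3)/9
Therefore d(5*sin(2*B_t/3)/3) = (-10*sin(2*B_t/3)/27) dt + (10*cos(2*B_t/3)/9) dB_t.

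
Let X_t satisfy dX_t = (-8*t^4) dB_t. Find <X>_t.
<X>_t = 64*t^9/9

For an Itô process dX_t = a(t) dt + b(t) dB_t, the quadratic variation is <X>_t = int_0^t b(s)^2 ds (the drift term does not contribute). Here b(s) = -8*s^4, so
  b(s)^2 = 64*s^8.
Integrating from 0 to t:
  <X>_t = int_0^t (64*s^8) ds = 64*t^9/9.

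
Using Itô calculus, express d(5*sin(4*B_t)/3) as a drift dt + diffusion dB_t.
d(5*sin(4*B_t)/3) = (-40*sin(4*B_t)/3) dt + (20*cos(4*B_t)/3) dB_t

Itô's formula for f(B_t) gives d f(B_t) = f'(B_t) dB_t + (1/2) f''(B_t) dt. Compute derivatives of f(x) = 5*sin(4*x)/3:
  f'(x)  = 20*cos(4*x)/3
  f''(x) = -80*sin(4*x)/3
Substitute x = B_t and multiply the f'' term by 1/2:
  drift     = (1/2) * (-80*sin(4*x)/3) evaluated at B_t = -40*sin(4*B_t)/3
  diffusion = (20*cos(4*x)/3) evaluated at B_t = 20*cos(4*B_t)/3
Therefore d(5*sin(4*B_t)/3) = (-40*sin(4*B_t)/3) dt + (20*cos(4*B_t)/3) dB_t.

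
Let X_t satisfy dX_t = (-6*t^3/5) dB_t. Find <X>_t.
<X>_t = 36*t^7/175

For an Itô process dX_t = a(t) dt + b(t) dB_t, the quadratic variation is <X>_t = int_0^t b(s)^2 ds (the drift term does not contribute). Here b(s) = -6*s^3/5, so
  b(s)^2 = 36*s^6/25.
Integrating from 0 to t:
  <X>_t = int_0^t (36*s^6/25) ds = 36*t^7/175.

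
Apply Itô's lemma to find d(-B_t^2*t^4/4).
d(-B_t^2*t^4/4) = (t^3*(-B_t^2 - t/4)) dt + (-B_t*t^4/2) dB_t

Itô's formula for f(t, x): d f(t, B_t) = (f_t + (1/2) f_xx) dt + f_x dB_t. Compute partials of f(t, x) = -t^4*x^2/4:
  f_t(t,x)  = -t^3*x^2
  f_x(t,x)  = -t^4*x/2
  f_xx(t,x) = -t^4/2
Assemble drift = f_t + (1/2) f_xx = t^3*(-t/4 - x^2) and diffusion = f_x = -t^4*x/2. Substituting x = B_t:
  d(-B_t^2*t^4/4) = (t^3*(-B_t^2 - t/4)) dt + (-B_t*t^4/2) dB_t.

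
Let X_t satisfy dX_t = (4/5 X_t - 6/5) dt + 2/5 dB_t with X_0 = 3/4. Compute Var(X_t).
Var(X_t) = exp(8*t/5)/10 - 1/10

The variance V(t) = Var(X_t) satisfies V'(t) = 2 a V(t) + c^2 with V(0) = 0 (drift coefficient is linear in X, diffusion is constant). With a = 4/5, c = 2/5, the solution is
  V(t) = (c^2 / (2 a)) * (exp(2 a t) - 1)
       = ((2/5)^2 / (2*(4/5))) * (exp((8/5) t) - 1)
       = exp(8*t/5)/10 - 1/10.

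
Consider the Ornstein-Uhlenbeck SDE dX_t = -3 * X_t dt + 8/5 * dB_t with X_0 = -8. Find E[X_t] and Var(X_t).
E[X_t] = -8*exp(-3*t); Var(X_t) = 32/75 - 32*exp(-6*t)/75

The OU SDE dX = -theta X dt + sigma dB admits the integrating factor exp(theta t): d(exp(theta t) X_t) = sigma exp(theta t) dB_t. Integrating from 0 to t:
  X_t = x_0 * exp(-theta t) + sigma * int_0^t exp(-theta (t-s)) dB_s.
The Itô integral has mean 0 and (by the Itô isometry) variance sigma^2 * int_0^t exp(-2 theta (t - s)) ds = sigma^2 * (1 - exp(-2 theta t)) / (2 theta).
With theta = 3, sigma = 8/5, x_0 = -8:
  E[X_t] = -8 * exp(-3 t) = -8*exp(-3*t)
  Var(X_t) = (8/5)^2 * (1 - exp(-2*3 t)) / (2 * 3) = 32/75 - 32*exp(-6*t)/75.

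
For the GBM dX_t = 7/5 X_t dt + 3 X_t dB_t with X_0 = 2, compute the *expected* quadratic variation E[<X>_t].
E[<X>_t] = 180*exp(59*t/5)/59 - 180/59

<X>_t = int_0^t (3 * X_s)^2 ds. Taking expectation inside the integral: E[<X>_t] = 3^2 * int_0^t E[X_s^2] ds. For GBM, E[X_s^2] = x_0^2 * exp((2 mu + sigma^2) s). Integrating:
  E[<X>_t] = 3^2 * 2^2 * (exp((2*(7/5) + 3^2) t) - 1) / (2*(7/5) + 3^2)
           = 3^2 * 2^2 * (exp((59/5) t) - 1) / (59/5) = 180*exp(59*t/5)/59 - 180/59.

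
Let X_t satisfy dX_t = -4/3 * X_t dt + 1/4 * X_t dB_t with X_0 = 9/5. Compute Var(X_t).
Var(X_t) = (81*exp(t/16) - 81)*exp(-8*t/3)/25

For GBM dX = mu X dt + sigma X dB with X_0 = x_0, apply Itô to Y = log X: dY = (mu - sigma^2/2) dt + sigma dB, so Y_t = log(x_0) + (mu - sigma^2/2) t + sigma B_t and hence X_t = x_0 * exp((mu - sigma^2/2) t + sigma B_t).
With mu = -4/3, sigma = 1/4, x_0 = 9/5, this gives:
  X_t = 9/5 * exp((-131/96) * t + (1/4) * B_t).
Since sigma*B_t ~ Normal(0, sigma^2 t), E[exp(sigma*B_t)] = exp(sigma^2 t / 2); so E[X_t] = x_0 * exp((mu - sigma^2/2) t) * exp(sigma^2 t / 2) = x_0 * exp(mu t) = 9*exp(-4*t/3)/5.
Var(X_t) = E[X_t^2] - (E[X_t])^2 = x_0^2 * exp(2 mu t) * (exp(sigma^2 t) - 1) = (81*exp(t/16) - 81)*exp(-8*t/3)/25.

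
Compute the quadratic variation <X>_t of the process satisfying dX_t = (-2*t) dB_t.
<X>_t = 4*t^3/3

For an Itô process dX_t = a(t) dt + b(t) dB_t, the quadratic variation is <X>_t = int_0^t b(s)^2 ds (the drift term does not contribute). Here b(s) = -2*s, so
  b(s)^2 = 4*s^2.
Integrating from 0 to t:
  <X>_t = int_0^t (4*s^2) ds = 4*t^3/3.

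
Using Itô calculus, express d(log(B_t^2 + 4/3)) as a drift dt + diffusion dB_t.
d(log(B_t^2 + 4/3)) = (3*(4 - 3*B_t^2)/(3*B_t^2 + 4)^2) dt + (6*B_t/(3*B_t^2 + 4)) dB_t

Itô's formula for f(B_t) gives d f(B_t) = f'(B_t) dB_t + (1/2) f''(B_t) dt. Compute derivatives of f(x) = log(x^2 + 4/3):
  f'(x)  = 6*x/(3*x^2 + 4)
  f''(x) = 6*(4 - 3*x^2)/(3*x^2 + 4)^2
Substitute x = B_t and multiply the f'' term by 1/2:
  drift     = (1/2) * (6*(4 - 3*x^2)/(3*x^2 + 4)^2) evaluated at B_t = 3*(4 - 3*B_t^2)/(3*B_t^2 + 4)^2
  diffusion = (6*x/(3*x^2 + 4)) evaluated at B_t = 6*B_t/(3*B_t^2 + 4)
Therefore d(log(B_t^2 + 4/3)) = (3*(4 - 3*B_t^2)/(3*B_t^2 + 4)^2) dt + (6*B_t/(3*B_t^2 + 4)) dB_t.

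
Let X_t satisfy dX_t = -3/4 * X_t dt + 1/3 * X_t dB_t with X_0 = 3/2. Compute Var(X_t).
Var(X_t) = (9*exp(t/9) - 9)*exp(-3*t/2)/4

For GBM dX = mu X dt + sigma X dB with X_0 = x_0, apply Itô to Y = log X: dY = (mu - sigma^2/2) dt + sigma dB, so Y_t = log(x_0) + (mu - sigma^2/2) t + sigma B_t and hence X_t = x_0 * exp((mu - sigma^2/2) t + sigma B_t).
With mu = -3/4, sigma = 1/3, x_0 = 3/2, this gives:
  X_t = 3/2 * exp((-29/36) * t + (1/3) * B_t).
Since sigma*B_t ~ Normal(0, sigma^2 t), E[exp(sigma*B_t)] = exp(sigma^2 t / 2); so E[X_t] = x_0 * exp((mu - sigma^2/2) t) * exp(sigma^2 t / 2) = x_0 * exp(mu t) = 3*exp(-3*t/4)/2.
Var(X_t) = E[X_t^2] - (E[X_t])^2 = x_0^2 * exp(2 mu t) * (exp(sigma^2 t) - 1) = (9*exp(t/9) - 9)*exp(-3*t/2)/4.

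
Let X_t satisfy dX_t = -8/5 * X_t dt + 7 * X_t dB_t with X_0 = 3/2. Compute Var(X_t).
Var(X_t) = (9*exp(49*t) - 9)*exp(-16*t/5)/4

For GBM dX = mu X dt + sigma X dB with X_0 = x_0, apply Itô to Y = log X: dY = (mu - sigma^2/2) dt + sigma dB, so Y_t = log(x_0) + (mu - sigma^2/2) t + sigma B_t and hence X_t = x_0 * exp((mu - sigma^2/2) t + sigma B_t).
With mu = -8/5, sigma = 7, x_0 = 3/2, this gives:
  X_t = 3/2 * exp((-261/10) * t + (7) * B_t).
Since sigma*B_t ~ Normal(0, sigma^2 t), E[exp(sigma*B_t)] = exp(sigma^2 t / 2); so E[X_t] = x_0 * exp((mu - sigma^2/2) t) * exp(sigma^2 t / 2) = x_0 * exp(mu t) = 3*exp(-8*t/5)/2.
Var(X_t) = E[X_t^2] - (E[X_t])^2 = x_0^2 * exp(2 mu t) * (exp(sigma^2 t) - 1) = (9*exp(49*t) - 9)*exp(-16*t/5)/4.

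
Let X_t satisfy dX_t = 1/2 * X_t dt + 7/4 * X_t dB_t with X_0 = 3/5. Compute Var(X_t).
Var(X_t) = 9*(exp(49*t/16) - 1)*exp(t)/25

For GBM dX = mu X dt + sigma X dB with X_0 = x_0, apply Itô to Y = log X: dY = (mu - sigma^2/2) dt + sigma dB, so Y_t = log(x_0) + (mu - sigma^2/2) t + sigma B_t and hence X_t = x_0 * exp((mu - sigma^2/2) t + sigma B_t).
With mu = 1/2, sigma = 7/4, x_0 = 3/5, this gives:
  X_t = 3/5 * exp((-33/32) * t + (7/4) * B_t).
Since sigma*B_t ~ Normal(0, sigma^2 t), E[exp(sigma*B_t)] = exp(sigma^2 t / 2); so E[X_t] = x_0 * exp((mu - sigma^2/2) t) * exp(sigma^2 t / 2) = x_0 * exp(mu t) = 3*exp(t/2)/5.
Var(X_t) = E[X_t^2] - (E[X_t])^2 = x_0^2 * exp(2 mu t) * (exp(sigma^2 t) - 1) = 9*(exp(49*t/16) - 1)*exp(t)/25.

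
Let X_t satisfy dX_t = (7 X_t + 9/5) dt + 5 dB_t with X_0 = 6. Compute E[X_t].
E[X_t] = 219*exp(7*t)/35 - 9/35

Taking expectations and using E[dB_t] = 0, the mean m(t) = E[X_t] satisfies the ODE m'(t) = a m(t) + b with m(0) = x_0. With a = 7, b = 9/5, x_0 = 6, the solution is
  m(t) = x_0 * exp(a t) + (b/a) * (exp(a t) - 1)
       = 6 * exp(7 t) + ((9/5)/7) * (exp(7 t) - 1)
       = 219*exp(7*t)/35 - 9/35.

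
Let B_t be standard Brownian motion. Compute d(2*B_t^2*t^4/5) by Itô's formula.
d(2*B_t^2*t^4/5) = (2*t^3*(4*B_t^2 + t)/5) dt + (4*B_t*t^4/5) dB_t

Itô's formula for f(t, x): d f(t, B_t) = (f_t + (1/2) f_xx) dt + f_x dB_t. Compute partials of f(t, x) = 2*t^4*x^2/5:
  f_t(t,x)  = 8*t^3*x^2/5
  f_x(t,x)  = 4*t^4*x/5
  f_xx(t,x) = 4*t^4/5
Assemble drift = f_t + (1/2) f_xx = 2*t^3*(t + 4*x^2)/5 and diffusion = f_x = 4*t^4*x/5. Substituting x = B_t:
  d(2*B_t^2*t^4/5) = (2*t^3*(4*B_t^2 + t)/5) dt + (4*B_t*t^4/5) dB_t.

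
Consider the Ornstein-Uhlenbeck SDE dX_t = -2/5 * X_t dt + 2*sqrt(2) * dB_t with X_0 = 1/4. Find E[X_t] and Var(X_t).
E[X_t] = exp(-2*t/5)/4; Var(X_t) = 10 - 10*exp(-4*t/5)

The OU SDE dX = -theta X dt + sigma dB admits the integrating factor exp(theta t): d(exp(theta t) X_t) = sigma exp(theta t) dB_t. Integrating from 0 to t:
  X_t = x_0 * exp(-theta t) + sigma * int_0^t exp(-theta (t-s)) dB_s.
The Itô integral has mean 0 and (by the Itô isometry) variance sigma^2 * int_0^t exp(-2 theta (t - s)) ds = sigma^2 * (1 - exp(-2 theta t)) / (2 theta).
With theta = 2/5, sigma = 2*sqrt(2), x_0 = 1/4:
  E[X_t] = 1/4 * exp(-2/5 t) = exp(-2*t/5)/4
  Var(X_t) = (2*sqrt(2))^2 * (1 - exp(-2*2/5 t)) / (2 * 2/5) = 10 - 10*exp(-4*t/5).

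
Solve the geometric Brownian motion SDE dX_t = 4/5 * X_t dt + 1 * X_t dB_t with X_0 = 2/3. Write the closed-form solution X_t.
X_t = 2/3 * exp((3/10) * t + (1) * B_t)

For GBM dX = mu X dt + sigma X dB with X_0 = x_0, apply Itô to Y = log X: dY = (mu - sigma^2/2) dt + sigma dB, so Y_t = log(x_0) + (mu - sigma^2/2) t + sigma B_t and hence X_t = x_0 * exp((mu - sigma^2/2) t + sigma B_t).
With mu = 4/5, sigma = 1, x_0 = 2/3, this gives:
  X_t = 2/3 * exp((3/10) * t + (1) * B_t).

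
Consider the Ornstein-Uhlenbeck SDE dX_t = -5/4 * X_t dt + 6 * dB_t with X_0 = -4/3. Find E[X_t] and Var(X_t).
E[X_t] = -4*exp(-5*t/4)/3; Var(X_t) = 72/5 - 72*exp(-5*t/2)/5

The OU SDE dX = -theta X dt + sigma dB admits the integrating factor exp(theta t): d(exp(theta t) X_t) = sigma exp(theta t) dB_t. Integrating from 0 to t:
  X_t = x_0 * exp(-theta t) + sigma * int_0^t exp(-theta (t-s)) dB_s.
The Itô integral has mean 0 and (by the Itô isometry) variance sigma^2 * int_0^t exp(-2 theta (t - s)) ds = sigma^2 * (1 - exp(-2 theta t)) / (2 theta).
With theta = 5/4, sigma = 6, x_0 = -4/3:
  E[X_t] = -4/3 * exp(-5/4 t) = -4*exp(-5*t/4)/3
  Var(X_t) = (6)^2 * (1 - exp(-2*5/4 t)) / (2 * 5/4) = 72/5 - 72*exp(-5*t/2)/5.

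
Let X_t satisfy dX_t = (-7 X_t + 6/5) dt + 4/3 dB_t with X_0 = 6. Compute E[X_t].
E[X_t] = 6/35 + 204*exp(-7*t)/35

Taking expectations and using E[dB_t] = 0, the mean m(t) = E[X_t] satisfies the ODE m'(t) = a m(t) + b with m(0) = x_0. With a = -7, b = 6/5, x_0 = 6, the solution is
  m(t) = x_0 * exp(a t) + (b/a) * (exp(a t) - 1)
       = 6 * exp((-7) t) + ((6/5)/(-7)) * (exp((-7) t) - 1)
       = 6/35 + 204*exp(-7*t)/35.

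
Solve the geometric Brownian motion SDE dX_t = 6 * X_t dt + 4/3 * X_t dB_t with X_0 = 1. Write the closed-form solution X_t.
X_t = 1 * exp((46/9) * t + (4/3) * B_t)

For GBM dX = mu X dt + sigma X dB with X_0 = x_0, apply Itô to Y = log X: dY = (mu - sigma^2/2) dt + sigma dB, so Y_t = log(x_0) + (mu - sigma^2/2) t + sigma B_t and hence X_t = x_0 * exp((mu - sigma^2/2) t + sigma B_t).
With mu = 6, sigma = 4/3, x_0 = 1, this gives:
  X_t = 1 * exp((46/9) * t + (4/3) * B_t).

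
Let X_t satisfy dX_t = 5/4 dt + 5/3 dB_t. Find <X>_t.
<X>_t = 25*t/9

For an Itô process dX_t = a(t) dt + b(t) dB_t, the quadratic variation is <X>_t = int_0^t b(s)^2 ds (the drift term does not contribute). Here b(s) = 5/3, so
  b(s)^2 = 25/9.
Integrating from 0 to t:
  <X>_t = int_0^t (25/9) ds = 25*t/9.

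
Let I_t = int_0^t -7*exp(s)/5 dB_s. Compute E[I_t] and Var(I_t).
E[I_t] = 0; Var(I_t) = 49*exp(2*t)/50 - 49/50

The Itô integral of a deterministic integrand f(s) has mean 0 because each increment f(s) * (B_{s+ds} - B_s) has mean 0. By the Itô isometry:
  Var( int_0^t f(s) dB_s ) = E[ (int_0^t f(s) dB_s)^2 ] = int_0^t f(s)^2 ds.
Here f(s) = -7*exp(s)/5, so f(s)^2 = 49*exp(2*s)/25. Integrate:
  int_0^t (49*exp(2*s)/25) ds = 49*exp(2*t)/50 - 49/50.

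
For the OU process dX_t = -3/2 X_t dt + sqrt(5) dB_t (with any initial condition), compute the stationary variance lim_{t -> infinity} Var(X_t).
lim Var(X_t) = 5/3

The OU SDE dX = -theta X dt + sigma dB admits the integrating factor exp(theta t): d(exp(theta t) X_t) = sigma exp(theta t) dB_t. Integrating from 0 to t gives X_t = x_0 * exp(-theta t) + sigma * int_0^t exp(-theta (t-s)) dB_s for any initial x_0. The Itô integral has variance (by the Itô isometry) sigma^2 * int_0^t exp(-2 theta (t - s)) ds = sigma^2 * (1 - exp(-2 theta t)) / (2 theta), independent of x_0.
With theta = 3/2, sigma = sqrt(5):
  Var(X_t) = (sqrt(5))^2 * (1 - exp(-2*3/2 t)) / (2 * 3/2) = 5/3 - 5*exp(-3*t)/3.
As t -> infinity, exp(-2*3/2 t) -> 0, so the stationary variance is sigma^2 / (2 theta) = 5/3.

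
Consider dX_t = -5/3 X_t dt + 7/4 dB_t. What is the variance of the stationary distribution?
lim Var(X_t) = 147/160

The OU SDE dX = -theta X dt + sigma dB admits the integrating factor exp(theta t): d(exp(theta t) X_t) = sigma exp(theta t) dB_t. Integrating from 0 to t gives X_t = x_0 * exp(-theta t) + sigma * int_0^t exp(-theta (t-s)) dB_s for any initial x_0. The Itô integral has variance (by the Itô isometry) sigma^2 * int_0^t exp(-2 theta (t - s)) ds = sigma^2 * (1 - exp(-2 theta t)) / (2 theta), independent of x_0.
With theta = 5/3, sigma = 7/4:
  Var(X_t) = (7/4)^2 * (1 - exp(-2*5/3 t)) / (2 * 5/3) = 147/160 - 147*exp(-10*t/3)/160.
As t -> infinity, exp(-2*5/3 t) -> 0, so the stationary variance is sigma^2 / (2 theta) = 147/160.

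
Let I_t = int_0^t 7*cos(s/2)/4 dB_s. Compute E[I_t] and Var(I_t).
E[I_t] = 0; Var(I_t) = 49*t/32 + 49*sin(t)/32

The Itô integral of a deterministic integrand f(s) has mean 0 because each increment f(s) * (B_{s+ds} - B_s) has mean 0. By the Itô isometry:
  Var( int_0^t f(s) dB_s ) = E[ (int_0^t f(s) dB_s)^2 ] = int_0^t f(s)^2 ds.
Here f(s) = 7*cos(s/2)/4, so f(s)^2 = 49*cos(s/2)^2/16. Integrate:
  int_0^t (49*cos(s/2)^2/16) ds = 49*t/32 + 49*sin(t)/32.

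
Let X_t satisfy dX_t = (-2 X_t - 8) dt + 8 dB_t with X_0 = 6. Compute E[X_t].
E[X_t] = -4 + 10*exp(-2*t)

Taking expectations and using E[dB_t] = 0, the mean m(t) = E[X_t] satisfies the ODE m'(t) = a m(t) + b with m(0) = x_0. With a = -2, b = -8, x_0 = 6, the solution is
  m(t) = x_0 * exp(a t) + (b/a) * (exp(a t) - 1)
       = 6 * exp((-2) t) + ((-8)/(-2)) * (exp((-2) t) - 1)
       = -4 + 10*exp(-2*t).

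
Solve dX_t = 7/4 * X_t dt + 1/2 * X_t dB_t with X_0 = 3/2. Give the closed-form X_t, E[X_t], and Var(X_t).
X_t = 3/2 * exp((13/8) t + (1/2) B_t); E[X_t] = 3*exp(7*t/4)/2; Var(X_t) = 9*(exp(t/4) - 1)*exp(7*t/2)/4

For GBM dX = mu X dt + sigma X dB with X_0 = x_0, apply Itô to Y = log X: dY = (mu - sigma^2/2) dt + sigma dB, so Y_t = log(x_0) + (mu - sigma^2/2) t + sigma B_t and hence X_t = x_0 * exp((mu - sigma^2/2) t + sigma B_t).
With mu = 7/4, sigma = 1/2, x_0 = 3/2, this gives:
  X_t = 3/2 * exp((13/8) * t + (1/2) * B_t).
Since sigma*B_t ~ Normal(0, sigma^2 t), E[exp(sigma*B_t)] = exp(sigma^2 t / 2); so E[X_t] = x_0 * exp((mu - sigma^2/2) t) * exp(sigma^2 t / 2) = x_0 * exp(mu t) = 3*exp(7*t/4)/2.
Var(X_t) = E[X_t^2] - (E[X_t])^2 = x_0^2 * exp(2 mu t) * (exp(sigma^2 t) - 1) = 9*(exp(t/4) - 1)*exp(7*t/2)/4.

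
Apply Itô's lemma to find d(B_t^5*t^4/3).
d(B_t^5*t^4/3) = (2*B_t^3*t^3*(2*B_t^2 + 5*t)/3) dt + (5*B_t^4*t^4/3) dB_t

Itô's formula for f(t, x): d f(t, B_t) = (f_t + (1/2) f_xx) dt + f_x dB_t. Compute partials of f(t, x) = t^4*x^5/3:
  f_t(t,x)  = 4*t^3*x^5/3
  f_x(t,x)  = 5*t^4*x^4/3
  f_xx(t,x) = 20*t^4*x^3/3
Assemble drift = f_t + (1/2) f_xx = 2*t^3*x^3*(5*t + 2*x^2)/3 and diffusion = f_x = 5*t^4*x^4/3. Substituting x = B_t:
  d(B_t^5*t^4/3) = (2*B_t^3*t^3*(2*B_t^2 + 5*t)/3) dt + (5*B_t^4*t^4/3) dB_t.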